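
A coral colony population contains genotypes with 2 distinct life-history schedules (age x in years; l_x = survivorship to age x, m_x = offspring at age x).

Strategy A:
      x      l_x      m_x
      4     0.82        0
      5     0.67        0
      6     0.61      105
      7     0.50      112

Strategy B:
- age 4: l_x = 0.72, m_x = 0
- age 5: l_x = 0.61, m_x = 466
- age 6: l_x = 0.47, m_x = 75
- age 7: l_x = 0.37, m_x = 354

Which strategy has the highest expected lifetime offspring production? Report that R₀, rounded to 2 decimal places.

450.49

Strategy A: R₀ = 0.82×0 + 0.67×0 + 0.61×105 + 0.50×112 = 120.0500
Strategy B: R₀ = 0.72×0 + 0.61×466 + 0.47×75 + 0.37×354 = 450.4900
Highest R₀: strategy B with 450.4900.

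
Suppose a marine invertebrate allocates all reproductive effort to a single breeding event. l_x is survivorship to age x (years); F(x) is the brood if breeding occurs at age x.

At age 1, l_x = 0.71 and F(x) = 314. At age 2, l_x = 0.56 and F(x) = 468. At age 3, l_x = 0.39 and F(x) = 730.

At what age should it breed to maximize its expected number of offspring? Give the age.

3

Expected offspring if breeding at age x = l_x × F(x):
  age 1: 0.71 × 314 = 222.940
  age 2: 0.56 × 468 = 262.080
  age 3: 0.39 × 730 = 284.700
Maximum at age 3 (284.700).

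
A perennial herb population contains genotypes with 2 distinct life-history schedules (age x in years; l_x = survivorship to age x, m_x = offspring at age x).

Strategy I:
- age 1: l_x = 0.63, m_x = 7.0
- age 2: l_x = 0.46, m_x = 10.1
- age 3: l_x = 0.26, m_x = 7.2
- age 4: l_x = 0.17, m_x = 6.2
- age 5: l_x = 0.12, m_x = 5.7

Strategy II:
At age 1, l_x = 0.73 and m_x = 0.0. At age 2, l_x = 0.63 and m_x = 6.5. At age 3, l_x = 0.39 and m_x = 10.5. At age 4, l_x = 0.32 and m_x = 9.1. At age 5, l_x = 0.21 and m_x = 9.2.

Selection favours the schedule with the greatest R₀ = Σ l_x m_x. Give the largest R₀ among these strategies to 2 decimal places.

Strategy I: R₀ = 0.63×7.0 + 0.46×10.1 + 0.26×7.2 + 0.17×6.2 + 0.12×5.7 = 12.6660
Strategy II: R₀ = 0.73×0.0 + 0.63×6.5 + 0.39×10.5 + 0.32×9.1 + 0.21×9.2 = 13.0340
Highest R₀: strategy II with 13.0340.

13.03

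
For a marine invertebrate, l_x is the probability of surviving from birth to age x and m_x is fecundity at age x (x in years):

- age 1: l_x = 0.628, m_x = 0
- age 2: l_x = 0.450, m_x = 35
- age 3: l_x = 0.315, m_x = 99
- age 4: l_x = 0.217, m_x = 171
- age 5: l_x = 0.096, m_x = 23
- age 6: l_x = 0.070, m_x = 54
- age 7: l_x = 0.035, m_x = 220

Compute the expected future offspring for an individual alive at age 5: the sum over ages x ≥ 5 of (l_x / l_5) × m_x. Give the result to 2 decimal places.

l_5 = 0.096. Conditional survival from age 5 to x is l_x / l_5.
  x=5: (0.096/0.096) × 23 = 23.0000
  x=6: (0.070/0.096) × 54 = 39.3750
  x=7: (0.035/0.096) × 220 = 80.2083
Sum = 23.0000 + 39.3750 + 80.2083 = 142.5833

142.58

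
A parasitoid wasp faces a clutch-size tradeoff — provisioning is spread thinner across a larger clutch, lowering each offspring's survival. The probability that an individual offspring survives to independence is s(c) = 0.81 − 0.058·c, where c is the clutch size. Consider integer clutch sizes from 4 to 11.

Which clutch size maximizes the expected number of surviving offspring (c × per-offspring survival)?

7

Expected surviving offspring = c × s(c):
  c=4: 4 × 0.578 = 2.312
  c=5: 5 × 0.520 = 2.600
  c=6: 6 × 0.462 = 2.772
  c=7: 7 × 0.404 = 2.828
  c=8: 8 × 0.346 = 2.768
  c=9: 9 × 0.288 = 2.592
  c=10: 10 × 0.230 = 2.300
  c=11: 11 × 0.172 = 1.892
Maximum at c = 7 (2.828 surviving offspring).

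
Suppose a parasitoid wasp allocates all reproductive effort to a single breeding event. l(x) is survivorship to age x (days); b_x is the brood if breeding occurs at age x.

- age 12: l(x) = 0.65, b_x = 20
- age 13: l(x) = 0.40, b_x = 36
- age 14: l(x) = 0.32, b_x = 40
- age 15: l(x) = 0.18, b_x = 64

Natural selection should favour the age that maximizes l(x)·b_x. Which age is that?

13

Expected offspring if breeding at age x = l(x) × b_x:
  age 12: 0.65 × 20 = 13.000
  age 13: 0.40 × 36 = 14.400
  age 14: 0.32 × 40 = 12.800
  age 15: 0.18 × 64 = 11.520
Maximum at age 13 (14.400).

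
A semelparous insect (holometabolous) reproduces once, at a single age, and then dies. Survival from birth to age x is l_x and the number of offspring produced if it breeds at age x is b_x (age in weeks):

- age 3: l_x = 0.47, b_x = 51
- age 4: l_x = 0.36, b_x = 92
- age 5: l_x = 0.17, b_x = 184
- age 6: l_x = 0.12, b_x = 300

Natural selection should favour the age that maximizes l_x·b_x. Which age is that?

6

Expected offspring if breeding at age x = l_x × b_x:
  age 3: 0.47 × 51 = 23.970
  age 4: 0.36 × 92 = 33.120
  age 5: 0.17 × 184 = 31.280
  age 6: 0.12 × 300 = 36.000
Maximum at age 6 (36.000).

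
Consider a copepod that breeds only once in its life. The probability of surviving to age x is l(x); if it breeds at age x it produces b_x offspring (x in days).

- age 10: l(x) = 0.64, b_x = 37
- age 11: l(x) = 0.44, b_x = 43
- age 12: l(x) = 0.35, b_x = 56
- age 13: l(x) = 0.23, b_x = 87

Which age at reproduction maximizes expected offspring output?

10

Expected offspring if breeding at age x = l(x) × b_x:
  age 10: 0.64 × 37 = 23.680
  age 11: 0.44 × 43 = 18.920
  age 12: 0.35 × 56 = 19.600
  age 13: 0.23 × 87 = 20.010
Maximum at age 10 (23.680).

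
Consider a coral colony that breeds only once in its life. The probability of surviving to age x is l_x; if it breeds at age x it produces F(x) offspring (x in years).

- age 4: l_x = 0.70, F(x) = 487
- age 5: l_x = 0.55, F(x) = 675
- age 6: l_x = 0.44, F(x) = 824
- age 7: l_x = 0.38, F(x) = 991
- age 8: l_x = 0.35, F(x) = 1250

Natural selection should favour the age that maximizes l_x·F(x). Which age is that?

Expected offspring if breeding at age x = l_x × F(x):
  age 4: 0.70 × 487 = 340.900
  age 5: 0.55 × 675 = 371.250
  age 6: 0.44 × 824 = 362.560
  age 7: 0.38 × 991 = 376.580
  age 8: 0.35 × 1250 = 437.500
Maximum at age 8 (437.500).

8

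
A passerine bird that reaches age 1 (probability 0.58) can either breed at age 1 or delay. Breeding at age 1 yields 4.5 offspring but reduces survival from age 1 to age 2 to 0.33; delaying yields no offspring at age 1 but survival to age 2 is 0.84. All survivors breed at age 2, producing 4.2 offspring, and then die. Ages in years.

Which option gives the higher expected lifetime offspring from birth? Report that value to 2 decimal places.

3.41

breed at age 1: R₀ = 0.58 × (4.5 + 0.33 × 4.2) = 0.58 × 5.8860 = 3.4139
delay to age 2: R₀ = 0.58 × (0.84 × 4.2) = 0.58 × 3.5280 = 2.0462
Higher: breed at age 1 (3.4139).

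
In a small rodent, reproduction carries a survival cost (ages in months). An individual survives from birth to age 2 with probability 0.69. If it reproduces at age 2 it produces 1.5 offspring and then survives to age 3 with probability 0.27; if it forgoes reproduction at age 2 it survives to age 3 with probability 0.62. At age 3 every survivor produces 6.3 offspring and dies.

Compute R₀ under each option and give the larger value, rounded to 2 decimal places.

breed at age 2: R₀ = 0.69 × (1.5 + 0.27 × 6.3) = 0.69 × 3.2010 = 2.2087
delay to age 3: R₀ = 0.69 × (0.62 × 6.3) = 0.69 × 3.9060 = 2.6951
Higher: delay to age 3 (2.6951).

2.70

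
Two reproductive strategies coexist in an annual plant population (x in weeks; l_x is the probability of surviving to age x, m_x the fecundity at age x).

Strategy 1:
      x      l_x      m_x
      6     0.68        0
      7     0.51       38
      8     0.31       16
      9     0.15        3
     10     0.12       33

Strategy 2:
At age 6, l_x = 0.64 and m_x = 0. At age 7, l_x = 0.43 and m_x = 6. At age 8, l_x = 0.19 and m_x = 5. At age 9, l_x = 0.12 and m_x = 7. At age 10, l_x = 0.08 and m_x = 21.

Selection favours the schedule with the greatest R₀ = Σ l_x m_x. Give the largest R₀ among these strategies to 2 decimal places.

Strategy 1: R₀ = 0.68×0 + 0.51×38 + 0.31×16 + 0.15×3 + 0.12×33 = 28.7500
Strategy 2: R₀ = 0.64×0 + 0.43×6 + 0.19×5 + 0.12×7 + 0.08×21 = 6.0500
Highest R₀: strategy 1 with 28.7500.

28.75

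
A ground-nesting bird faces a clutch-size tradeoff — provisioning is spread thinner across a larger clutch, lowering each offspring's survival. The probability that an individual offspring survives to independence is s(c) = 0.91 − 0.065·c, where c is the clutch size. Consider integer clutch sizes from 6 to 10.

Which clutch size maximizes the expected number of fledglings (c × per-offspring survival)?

Expected fledglings = c × s(c):
  c=6: 6 × 0.520 = 3.120
  c=7: 7 × 0.455 = 3.185
  c=8: 8 × 0.390 = 3.120
  c=9: 9 × 0.325 = 2.925
  c=10: 10 × 0.260 = 2.600
Maximum at c = 7 (3.185 fledglings).

7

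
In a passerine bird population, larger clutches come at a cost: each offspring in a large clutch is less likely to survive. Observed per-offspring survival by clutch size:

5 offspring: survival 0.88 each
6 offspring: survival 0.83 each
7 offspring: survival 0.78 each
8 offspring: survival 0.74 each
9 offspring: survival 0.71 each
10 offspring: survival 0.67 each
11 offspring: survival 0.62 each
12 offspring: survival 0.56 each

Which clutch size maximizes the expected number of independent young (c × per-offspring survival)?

Expected independent young = c × s(c):
  c=5: 5 × 0.88 = 4.400
  c=6: 6 × 0.83 = 4.980
  c=7: 7 × 0.78 = 5.460
  c=8: 8 × 0.74 = 5.920
  c=9: 9 × 0.71 = 6.390
  c=10: 10 × 0.67 = 6.700
  c=11: 11 × 0.62 = 6.820
  c=12: 12 × 0.56 = 6.720
Maximum at c = 11 (6.820 independent young).

11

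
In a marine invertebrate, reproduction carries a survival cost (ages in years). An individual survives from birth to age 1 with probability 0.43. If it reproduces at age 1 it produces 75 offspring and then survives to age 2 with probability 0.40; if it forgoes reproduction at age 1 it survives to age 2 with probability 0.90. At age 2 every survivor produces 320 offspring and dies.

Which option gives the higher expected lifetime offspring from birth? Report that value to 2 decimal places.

123.84

breed at age 1: R₀ = 0.43 × (75 + 0.40 × 320) = 0.43 × 203.0000 = 87.2900
delay to age 2: R₀ = 0.43 × (0.90 × 320) = 0.43 × 288.0000 = 123.8400
Higher: delay to age 2 (123.8400).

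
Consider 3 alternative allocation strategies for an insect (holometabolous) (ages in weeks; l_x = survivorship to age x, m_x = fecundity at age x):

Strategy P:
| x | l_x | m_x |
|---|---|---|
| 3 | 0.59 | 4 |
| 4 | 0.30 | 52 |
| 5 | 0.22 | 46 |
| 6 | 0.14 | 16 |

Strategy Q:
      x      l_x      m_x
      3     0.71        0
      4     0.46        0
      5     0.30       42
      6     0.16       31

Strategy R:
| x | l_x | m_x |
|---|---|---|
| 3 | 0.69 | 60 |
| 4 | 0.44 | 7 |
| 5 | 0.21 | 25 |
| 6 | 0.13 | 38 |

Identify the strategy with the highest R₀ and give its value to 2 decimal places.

54.67

Strategy P: R₀ = 0.59×4 + 0.30×52 + 0.22×46 + 0.14×16 = 30.3200
Strategy Q: R₀ = 0.71×0 + 0.46×0 + 0.30×42 + 0.16×31 = 17.5600
Strategy R: R₀ = 0.69×60 + 0.44×7 + 0.21×25 + 0.13×38 = 54.6700
Highest R₀: strategy R with 54.6700.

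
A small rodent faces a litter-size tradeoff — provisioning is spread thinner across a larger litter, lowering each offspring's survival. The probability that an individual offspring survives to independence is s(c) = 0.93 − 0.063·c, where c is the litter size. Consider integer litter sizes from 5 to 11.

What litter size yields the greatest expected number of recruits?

7

Expected recruits = c × s(c):
  c=5: 5 × 0.615 = 3.075
  c=6: 6 × 0.552 = 3.312
  c=7: 7 × 0.489 = 3.423
  c=8: 8 × 0.426 = 3.408
  c=9: 9 × 0.363 = 3.267
  c=10: 10 × 0.300 = 3.000
  c=11: 11 × 0.237 = 2.607
Maximum at c = 7 (3.423 recruits).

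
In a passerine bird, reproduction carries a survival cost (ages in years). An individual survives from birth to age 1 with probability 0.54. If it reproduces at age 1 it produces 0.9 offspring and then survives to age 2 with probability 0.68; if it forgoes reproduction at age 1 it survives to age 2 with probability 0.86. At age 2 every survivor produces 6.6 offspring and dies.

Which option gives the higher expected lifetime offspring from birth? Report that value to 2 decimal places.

breed at age 1: R₀ = 0.54 × (0.9 + 0.68 × 6.6) = 0.54 × 5.3880 = 2.9095
delay to age 2: R₀ = 0.54 × (0.86 × 6.6) = 0.54 × 5.6760 = 3.0650
Higher: delay to age 2 (3.0650).

3.07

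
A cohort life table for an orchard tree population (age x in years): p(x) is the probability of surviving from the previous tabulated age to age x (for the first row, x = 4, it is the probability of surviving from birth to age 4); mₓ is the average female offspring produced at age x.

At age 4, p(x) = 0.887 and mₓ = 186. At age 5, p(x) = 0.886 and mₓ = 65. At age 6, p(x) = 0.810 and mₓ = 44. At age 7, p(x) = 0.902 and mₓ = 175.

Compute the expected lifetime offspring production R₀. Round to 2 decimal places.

344.55

Survivorship from birth: l_x = p_4·p_5·…·p_x.
  l_4 = 0.88700
  l_5 = 0.78588
  l_6 = 0.63656
  l_7 = 0.57418
R₀ = Σ l_x mₓ:
  age 4: 0.88700 × 186 = 164.9820
  age 5: 0.78588 × 65 = 51.0822
  age 6: 0.63656 × 44 = 28.0086
  age 7: 0.57418 × 175 = 100.4815
R₀ = 164.9820 + 51.0822 + 28.0086 + 100.4815 = 344.5543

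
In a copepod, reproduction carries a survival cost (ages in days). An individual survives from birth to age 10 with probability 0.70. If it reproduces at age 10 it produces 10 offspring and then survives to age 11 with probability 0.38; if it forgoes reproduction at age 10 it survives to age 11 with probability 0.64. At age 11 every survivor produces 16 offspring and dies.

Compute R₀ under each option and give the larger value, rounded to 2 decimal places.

breed at age 10: R₀ = 0.70 × (10 + 0.38 × 16) = 0.70 × 16.0800 = 11.2560
delay to age 11: R₀ = 0.70 × (0.64 × 16) = 0.70 × 10.2400 = 7.1680
Higher: breed at age 10 (11.2560).

11.26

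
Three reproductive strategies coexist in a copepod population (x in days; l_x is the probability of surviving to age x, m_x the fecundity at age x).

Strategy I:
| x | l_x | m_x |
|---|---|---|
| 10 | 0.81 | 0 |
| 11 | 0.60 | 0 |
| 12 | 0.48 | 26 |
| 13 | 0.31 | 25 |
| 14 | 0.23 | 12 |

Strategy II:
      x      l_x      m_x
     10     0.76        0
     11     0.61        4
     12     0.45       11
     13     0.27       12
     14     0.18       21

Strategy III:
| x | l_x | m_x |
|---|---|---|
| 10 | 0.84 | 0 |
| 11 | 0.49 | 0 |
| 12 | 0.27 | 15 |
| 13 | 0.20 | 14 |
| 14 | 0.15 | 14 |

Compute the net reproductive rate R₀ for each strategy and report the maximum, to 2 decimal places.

22.99

Strategy I: R₀ = 0.81×0 + 0.60×0 + 0.48×26 + 0.31×25 + 0.23×12 = 22.9900
Strategy II: R₀ = 0.76×0 + 0.61×4 + 0.45×11 + 0.27×12 + 0.18×21 = 14.4100
Strategy III: R₀ = 0.84×0 + 0.49×0 + 0.27×15 + 0.20×14 + 0.15×14 = 8.9500
Highest R₀: strategy I with 22.9900.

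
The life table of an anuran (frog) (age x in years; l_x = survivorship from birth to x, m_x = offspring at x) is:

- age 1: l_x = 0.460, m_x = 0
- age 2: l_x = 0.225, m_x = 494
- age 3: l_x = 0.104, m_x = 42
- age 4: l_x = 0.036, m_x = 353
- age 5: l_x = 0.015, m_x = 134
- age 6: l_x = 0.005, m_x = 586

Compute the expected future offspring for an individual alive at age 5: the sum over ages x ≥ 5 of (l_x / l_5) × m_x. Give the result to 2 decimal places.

329.33

l_5 = 0.015. Conditional survival from age 5 to x is l_x / l_5.
  x=5: (0.015/0.015) × 134 = 134.0000
  x=6: (0.005/0.015) × 586 = 195.3333
Sum = 134.0000 + 195.3333 = 329.3333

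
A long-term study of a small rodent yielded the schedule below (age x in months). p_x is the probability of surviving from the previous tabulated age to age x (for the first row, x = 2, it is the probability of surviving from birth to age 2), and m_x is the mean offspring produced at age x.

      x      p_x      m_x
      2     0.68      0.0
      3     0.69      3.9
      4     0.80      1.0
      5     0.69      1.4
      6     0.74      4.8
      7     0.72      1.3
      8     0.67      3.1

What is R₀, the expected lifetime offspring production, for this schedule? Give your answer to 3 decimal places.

Survivorship from birth: l_x = p_2·p_3·…·p_x.
  l_2 = 0.68000
  l_3 = 0.46920
  l_4 = 0.37536
  l_5 = 0.25900
  l_6 = 0.19166
  l_7 = 0.13799
  l_8 = 0.09246
R₀ = Σ l_x m_x:
  age 2: 0.68000 × 0.0 = 0.0000
  age 3: 0.46920 × 3.9 = 1.8299
  age 4: 0.37536 × 1.0 = 0.3754
  age 5: 0.25900 × 1.4 = 0.3626
  age 6: 0.19166 × 4.8 = 0.9200
  age 7: 0.13799 × 1.3 = 0.1794
  age 8: 0.09246 × 3.1 = 0.2866
R₀ = 0.0000 + 1.8299 + 0.3754 + 0.3626 + 0.9200 + 0.1794 + 0.2866 = 3.9538

3.954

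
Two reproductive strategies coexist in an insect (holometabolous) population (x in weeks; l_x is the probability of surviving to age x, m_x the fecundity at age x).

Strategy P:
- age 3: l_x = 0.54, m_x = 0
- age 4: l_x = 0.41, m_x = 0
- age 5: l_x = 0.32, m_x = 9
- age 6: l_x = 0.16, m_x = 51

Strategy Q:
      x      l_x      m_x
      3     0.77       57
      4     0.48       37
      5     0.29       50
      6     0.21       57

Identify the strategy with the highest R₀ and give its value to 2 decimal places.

88.12

Strategy P: R₀ = 0.54×0 + 0.41×0 + 0.32×9 + 0.16×51 = 11.0400
Strategy Q: R₀ = 0.77×57 + 0.48×37 + 0.29×50 + 0.21×57 = 88.1200
Highest R₀: strategy Q with 88.1200.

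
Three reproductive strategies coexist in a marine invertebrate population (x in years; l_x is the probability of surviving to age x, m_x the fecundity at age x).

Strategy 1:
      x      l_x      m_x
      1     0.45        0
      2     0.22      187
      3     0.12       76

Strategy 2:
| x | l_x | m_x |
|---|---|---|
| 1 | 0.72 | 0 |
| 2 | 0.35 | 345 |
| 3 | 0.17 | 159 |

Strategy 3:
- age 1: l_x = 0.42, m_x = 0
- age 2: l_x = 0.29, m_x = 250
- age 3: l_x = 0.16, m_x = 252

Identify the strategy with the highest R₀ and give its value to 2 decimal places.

Strategy 1: R₀ = 0.45×0 + 0.22×187 + 0.12×76 = 50.2600
Strategy 2: R₀ = 0.72×0 + 0.35×345 + 0.17×159 = 147.7800
Strategy 3: R₀ = 0.42×0 + 0.29×250 + 0.16×252 = 112.8200
Highest R₀: strategy 2 with 147.7800.

147.78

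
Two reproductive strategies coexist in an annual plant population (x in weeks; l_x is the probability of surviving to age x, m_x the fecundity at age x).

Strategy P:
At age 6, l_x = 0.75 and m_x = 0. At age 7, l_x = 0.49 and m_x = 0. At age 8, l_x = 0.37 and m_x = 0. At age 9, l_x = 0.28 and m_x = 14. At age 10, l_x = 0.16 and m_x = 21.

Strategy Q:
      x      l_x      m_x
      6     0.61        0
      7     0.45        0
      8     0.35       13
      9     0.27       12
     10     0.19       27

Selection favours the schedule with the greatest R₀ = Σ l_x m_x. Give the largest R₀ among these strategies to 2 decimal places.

Strategy P: R₀ = 0.75×0 + 0.49×0 + 0.37×0 + 0.28×14 + 0.16×21 = 7.2800
Strategy Q: R₀ = 0.61×0 + 0.45×0 + 0.35×13 + 0.27×12 + 0.19×27 = 12.9200
Highest R₀: strategy Q with 12.9200.

12.92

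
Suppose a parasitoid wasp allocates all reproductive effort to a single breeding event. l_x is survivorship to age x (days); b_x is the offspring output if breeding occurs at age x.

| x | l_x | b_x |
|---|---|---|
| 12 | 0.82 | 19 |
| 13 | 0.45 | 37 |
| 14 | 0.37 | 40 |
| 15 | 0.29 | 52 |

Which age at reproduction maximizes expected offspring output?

Expected offspring if breeding at age x = l_x × b_x:
  age 12: 0.82 × 19 = 15.580
  age 13: 0.45 × 37 = 16.650
  age 14: 0.37 × 40 = 14.800
  age 15: 0.29 × 52 = 15.080
Maximum at age 13 (16.650).

13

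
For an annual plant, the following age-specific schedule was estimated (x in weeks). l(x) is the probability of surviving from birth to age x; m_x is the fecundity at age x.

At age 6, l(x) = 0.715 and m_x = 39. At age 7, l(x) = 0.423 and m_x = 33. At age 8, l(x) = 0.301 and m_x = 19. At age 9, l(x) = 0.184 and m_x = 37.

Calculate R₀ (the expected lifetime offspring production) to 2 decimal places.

R₀ = Σ l(x) m_x:
  age 6: 0.715 × 39 = 27.8850
  age 7: 0.423 × 33 = 13.9590
  age 8: 0.301 × 19 = 5.7190
  age 9: 0.184 × 37 = 6.8080
R₀ = 27.8850 + 13.9590 + 5.7190 + 6.8080 = 54.3710

54.37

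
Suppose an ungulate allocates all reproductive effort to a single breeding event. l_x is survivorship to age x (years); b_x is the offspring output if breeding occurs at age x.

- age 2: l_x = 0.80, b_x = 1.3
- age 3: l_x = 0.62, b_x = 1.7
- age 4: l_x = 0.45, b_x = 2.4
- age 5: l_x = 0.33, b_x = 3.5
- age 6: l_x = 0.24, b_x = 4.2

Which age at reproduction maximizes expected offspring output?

Expected offspring if breeding at age x = l_x × b_x:
  age 2: 0.80 × 1.3 = 1.040
  age 3: 0.62 × 1.7 = 1.054
  age 4: 0.45 × 2.4 = 1.080
  age 5: 0.33 × 3.5 = 1.155
  age 6: 0.24 × 4.2 = 1.008
Maximum at age 5 (1.155).

5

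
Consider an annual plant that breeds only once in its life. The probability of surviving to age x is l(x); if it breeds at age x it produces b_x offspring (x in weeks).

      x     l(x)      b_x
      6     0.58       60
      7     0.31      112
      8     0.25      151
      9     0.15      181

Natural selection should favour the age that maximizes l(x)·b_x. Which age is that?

Expected offspring if breeding at age x = l(x) × b_x:
  age 6: 0.58 × 60 = 34.800
  age 7: 0.31 × 112 = 34.720
  age 8: 0.25 × 151 = 37.750
  age 9: 0.15 × 181 = 27.150
Maximum at age 8 (37.750).

8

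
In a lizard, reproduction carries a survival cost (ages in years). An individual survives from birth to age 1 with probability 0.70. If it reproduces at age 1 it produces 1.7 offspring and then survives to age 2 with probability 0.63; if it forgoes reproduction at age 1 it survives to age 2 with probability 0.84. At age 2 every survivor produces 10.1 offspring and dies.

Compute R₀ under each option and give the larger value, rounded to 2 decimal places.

5.94

breed at age 1: R₀ = 0.70 × (1.7 + 0.63 × 10.1) = 0.70 × 8.0630 = 5.6441
delay to age 2: R₀ = 0.70 × (0.84 × 10.1) = 0.70 × 8.4840 = 5.9388
Higher: delay to age 2 (5.9388).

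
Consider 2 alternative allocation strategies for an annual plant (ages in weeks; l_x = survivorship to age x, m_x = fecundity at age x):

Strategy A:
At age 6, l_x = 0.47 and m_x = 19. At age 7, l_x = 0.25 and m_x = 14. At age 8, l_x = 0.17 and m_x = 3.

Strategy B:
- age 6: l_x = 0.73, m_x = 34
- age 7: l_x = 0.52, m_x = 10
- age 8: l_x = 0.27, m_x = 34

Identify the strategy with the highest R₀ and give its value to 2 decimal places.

39.20

Strategy A: R₀ = 0.47×19 + 0.25×14 + 0.17×3 = 12.9400
Strategy B: R₀ = 0.73×34 + 0.52×10 + 0.27×34 = 39.2000
Highest R₀: strategy B with 39.2000.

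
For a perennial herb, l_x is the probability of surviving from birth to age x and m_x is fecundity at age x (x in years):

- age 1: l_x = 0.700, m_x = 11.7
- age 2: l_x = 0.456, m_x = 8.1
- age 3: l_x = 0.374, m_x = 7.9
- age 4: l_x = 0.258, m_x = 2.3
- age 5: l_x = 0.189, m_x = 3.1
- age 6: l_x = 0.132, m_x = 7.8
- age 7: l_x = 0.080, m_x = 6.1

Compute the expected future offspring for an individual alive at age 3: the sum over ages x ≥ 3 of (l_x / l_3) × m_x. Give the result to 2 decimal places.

15.11

l_3 = 0.374. Conditional survival from age 3 to x is l_x / l_3.
  x=3: (0.374/0.374) × 7.9 = 7.9000
  x=4: (0.258/0.374) × 2.3 = 1.5866
  x=5: (0.189/0.374) × 3.1 = 1.5666
  x=6: (0.132/0.374) × 7.8 = 2.7529
  x=7: (0.080/0.374) × 6.1 = 1.3048
Sum = 7.9000 + 1.5866 + 1.5666 + 2.7529 + 1.3048 = 15.1110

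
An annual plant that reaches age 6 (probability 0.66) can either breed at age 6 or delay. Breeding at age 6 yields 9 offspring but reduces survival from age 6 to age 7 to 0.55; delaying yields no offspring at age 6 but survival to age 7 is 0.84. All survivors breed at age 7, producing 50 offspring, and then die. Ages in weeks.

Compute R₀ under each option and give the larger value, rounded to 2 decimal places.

breed at age 6: R₀ = 0.66 × (9 + 0.55 × 50) = 0.66 × 36.5000 = 24.0900
delay to age 7: R₀ = 0.66 × (0.84 × 50) = 0.66 × 42.0000 = 27.7200
Higher: delay to age 7 (27.7200).

27.72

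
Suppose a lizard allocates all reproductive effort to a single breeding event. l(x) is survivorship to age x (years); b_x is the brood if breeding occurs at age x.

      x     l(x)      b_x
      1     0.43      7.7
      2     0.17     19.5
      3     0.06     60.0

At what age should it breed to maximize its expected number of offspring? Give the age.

3

Expected offspring if breeding at age x = l(x) × b_x:
  age 1: 0.43 × 7.7 = 3.311
  age 2: 0.17 × 19.5 = 3.315
  age 3: 0.06 × 60.0 = 3.600
Maximum at age 3 (3.600).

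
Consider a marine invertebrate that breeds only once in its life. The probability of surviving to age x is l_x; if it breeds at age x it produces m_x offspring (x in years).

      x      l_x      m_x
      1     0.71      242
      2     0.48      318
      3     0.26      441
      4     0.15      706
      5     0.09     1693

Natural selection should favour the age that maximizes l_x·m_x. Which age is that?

Expected offspring if breeding at age x = l_x × m_x:
  age 1: 0.71 × 242 = 171.820
  age 2: 0.48 × 318 = 152.640
  age 3: 0.26 × 441 = 114.660
  age 4: 0.15 × 706 = 105.900
  age 5: 0.09 × 1693 = 152.370
Maximum at age 1 (171.820).

1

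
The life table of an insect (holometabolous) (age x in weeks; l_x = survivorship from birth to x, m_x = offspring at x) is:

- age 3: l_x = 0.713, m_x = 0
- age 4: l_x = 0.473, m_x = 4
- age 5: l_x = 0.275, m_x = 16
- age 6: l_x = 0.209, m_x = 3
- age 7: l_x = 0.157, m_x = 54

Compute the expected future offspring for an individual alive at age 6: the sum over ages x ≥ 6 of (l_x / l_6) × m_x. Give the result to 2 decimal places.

43.56

l_6 = 0.209. Conditional survival from age 6 to x is l_x / l_6.
  x=6: (0.209/0.209) × 3 = 3.0000
  x=7: (0.157/0.209) × 54 = 40.5646
Sum = 3.0000 + 40.5646 = 43.5646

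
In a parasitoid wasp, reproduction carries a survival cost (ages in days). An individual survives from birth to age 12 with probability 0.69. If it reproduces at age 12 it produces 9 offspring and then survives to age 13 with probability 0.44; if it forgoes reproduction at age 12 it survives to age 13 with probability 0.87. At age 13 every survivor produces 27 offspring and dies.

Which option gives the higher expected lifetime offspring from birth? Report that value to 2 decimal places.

breed at age 12: R₀ = 0.69 × (9 + 0.44 × 27) = 0.69 × 20.8800 = 14.4072
delay to age 13: R₀ = 0.69 × (0.87 × 27) = 0.69 × 23.4900 = 16.2081
Higher: delay to age 13 (16.2081).

16.21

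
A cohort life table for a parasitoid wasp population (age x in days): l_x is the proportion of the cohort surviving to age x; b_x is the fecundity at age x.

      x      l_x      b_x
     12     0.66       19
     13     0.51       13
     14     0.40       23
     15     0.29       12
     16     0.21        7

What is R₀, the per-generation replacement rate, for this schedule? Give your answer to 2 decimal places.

R₀ = Σ l_x b_x:
  age 12: 0.66 × 19 = 12.5400
  age 13: 0.51 × 13 = 6.6300
  age 14: 0.40 × 23 = 9.2000
  age 15: 0.29 × 12 = 3.4800
  age 16: 0.21 × 7 = 1.4700
R₀ = 12.5400 + 6.6300 + 9.2000 + 3.4800 + 1.4700 = 33.3200

33.32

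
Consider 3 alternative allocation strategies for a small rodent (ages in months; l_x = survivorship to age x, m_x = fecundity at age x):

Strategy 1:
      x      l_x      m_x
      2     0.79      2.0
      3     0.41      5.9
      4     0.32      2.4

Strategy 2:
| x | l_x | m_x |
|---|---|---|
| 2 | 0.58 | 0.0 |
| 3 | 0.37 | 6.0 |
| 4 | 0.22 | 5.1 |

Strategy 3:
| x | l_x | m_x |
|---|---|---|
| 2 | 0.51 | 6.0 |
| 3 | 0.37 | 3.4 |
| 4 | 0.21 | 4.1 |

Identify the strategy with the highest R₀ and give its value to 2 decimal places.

Strategy 1: R₀ = 0.79×2.0 + 0.41×5.9 + 0.32×2.4 = 4.7670
Strategy 2: R₀ = 0.58×0.0 + 0.37×6.0 + 0.22×5.1 = 3.3420
Strategy 3: R₀ = 0.51×6.0 + 0.37×3.4 + 0.21×4.1 = 5.1790
Highest R₀: strategy 3 with 5.1790.

5.18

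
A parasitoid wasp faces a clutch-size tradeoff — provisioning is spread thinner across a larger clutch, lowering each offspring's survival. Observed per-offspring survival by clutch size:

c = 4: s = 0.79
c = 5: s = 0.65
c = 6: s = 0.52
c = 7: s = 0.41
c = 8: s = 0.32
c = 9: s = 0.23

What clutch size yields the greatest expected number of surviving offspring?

5

Expected surviving offspring = c × s(c):
  c=4: 4 × 0.79 = 3.160
  c=5: 5 × 0.65 = 3.250
  c=6: 6 × 0.52 = 3.120
  c=7: 7 × 0.41 = 2.870
  c=8: 8 × 0.32 = 2.560
  c=9: 9 × 0.23 = 2.070
Maximum at c = 5 (3.250 surviving offspring).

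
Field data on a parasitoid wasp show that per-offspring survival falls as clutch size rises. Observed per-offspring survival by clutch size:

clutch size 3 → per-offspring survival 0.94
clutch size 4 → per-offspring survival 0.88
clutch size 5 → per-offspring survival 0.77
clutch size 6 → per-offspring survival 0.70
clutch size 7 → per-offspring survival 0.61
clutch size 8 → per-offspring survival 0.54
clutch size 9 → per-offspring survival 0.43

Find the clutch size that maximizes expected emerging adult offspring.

8

Expected emerging adult offspring = c × s(c):
  c=3: 3 × 0.94 = 2.820
  c=4: 4 × 0.88 = 3.520
  c=5: 5 × 0.77 = 3.850
  c=6: 6 × 0.70 = 4.200
  c=7: 7 × 0.61 = 4.270
  c=8: 8 × 0.54 = 4.320
  c=9: 9 × 0.43 = 3.870
Maximum at c = 8 (4.320 emerging adult offspring).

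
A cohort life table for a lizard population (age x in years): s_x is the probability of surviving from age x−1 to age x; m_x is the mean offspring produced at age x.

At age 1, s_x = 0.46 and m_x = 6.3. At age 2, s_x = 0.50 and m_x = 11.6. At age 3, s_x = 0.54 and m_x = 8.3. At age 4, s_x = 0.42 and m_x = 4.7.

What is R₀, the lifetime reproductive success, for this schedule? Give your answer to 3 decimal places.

6.842

Survivorship from birth: l_x = s_1·s_2·…·s_x.
  l_1 = 0.46000
  l_2 = 0.23000
  l_3 = 0.12420
  l_4 = 0.05216
R₀ = Σ l_x m_x:
  age 1: 0.46000 × 6.3 = 2.8980
  age 2: 0.23000 × 11.6 = 2.6680
  age 3: 0.12420 × 8.3 = 1.0309
  age 4: 0.05216 × 4.7 = 0.2452
R₀ = 2.8980 + 2.6680 + 1.0309 + 0.2452 = 6.8420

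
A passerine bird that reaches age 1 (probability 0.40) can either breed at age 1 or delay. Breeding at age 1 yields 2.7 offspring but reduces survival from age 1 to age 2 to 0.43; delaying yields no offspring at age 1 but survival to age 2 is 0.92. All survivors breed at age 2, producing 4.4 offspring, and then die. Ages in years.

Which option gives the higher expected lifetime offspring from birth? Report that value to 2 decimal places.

1.84

breed at age 1: R₀ = 0.40 × (2.7 + 0.43 × 4.4) = 0.40 × 4.5920 = 1.8368
delay to age 2: R₀ = 0.40 × (0.92 × 4.4) = 0.40 × 4.0480 = 1.6192
Higher: breed at age 1 (1.8368).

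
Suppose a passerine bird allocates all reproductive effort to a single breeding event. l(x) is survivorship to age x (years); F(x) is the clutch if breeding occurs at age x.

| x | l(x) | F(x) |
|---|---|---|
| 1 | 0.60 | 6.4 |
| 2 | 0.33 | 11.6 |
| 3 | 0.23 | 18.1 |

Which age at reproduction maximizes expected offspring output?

3

Expected offspring if breeding at age x = l(x) × F(x):
  age 1: 0.60 × 6.4 = 3.840
  age 2: 0.33 × 11.6 = 3.828
  age 3: 0.23 × 18.1 = 4.163
Maximum at age 3 (4.163).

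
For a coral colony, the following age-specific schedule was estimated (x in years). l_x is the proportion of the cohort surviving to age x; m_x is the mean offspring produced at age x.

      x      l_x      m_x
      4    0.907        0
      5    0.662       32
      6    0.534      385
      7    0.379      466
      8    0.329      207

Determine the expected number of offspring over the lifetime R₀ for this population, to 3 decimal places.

471.491

R₀ = Σ l_x m_x:
  age 4: 0.907 × 0 = 0.0000
  age 5: 0.662 × 32 = 21.1840
  age 6: 0.534 × 385 = 205.5900
  age 7: 0.379 × 466 = 176.6140
  age 8: 0.329 × 207 = 68.1030
R₀ = 0.0000 + 21.1840 + 205.5900 + 176.6140 + 68.1030 = 471.4910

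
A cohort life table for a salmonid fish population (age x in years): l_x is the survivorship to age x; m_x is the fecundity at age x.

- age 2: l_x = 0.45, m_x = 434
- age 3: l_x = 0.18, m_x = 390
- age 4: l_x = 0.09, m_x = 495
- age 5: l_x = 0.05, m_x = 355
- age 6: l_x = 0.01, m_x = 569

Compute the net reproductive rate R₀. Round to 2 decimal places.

333.49

R₀ = Σ l_x m_x:
  age 2: 0.45 × 434 = 195.3000
  age 3: 0.18 × 390 = 70.2000
  age 4: 0.09 × 495 = 44.5500
  age 5: 0.05 × 355 = 17.7500
  age 6: 0.01 × 569 = 5.6900
R₀ = 195.3000 + 70.2000 + 44.5500 + 17.7500 + 5.6900 = 333.4900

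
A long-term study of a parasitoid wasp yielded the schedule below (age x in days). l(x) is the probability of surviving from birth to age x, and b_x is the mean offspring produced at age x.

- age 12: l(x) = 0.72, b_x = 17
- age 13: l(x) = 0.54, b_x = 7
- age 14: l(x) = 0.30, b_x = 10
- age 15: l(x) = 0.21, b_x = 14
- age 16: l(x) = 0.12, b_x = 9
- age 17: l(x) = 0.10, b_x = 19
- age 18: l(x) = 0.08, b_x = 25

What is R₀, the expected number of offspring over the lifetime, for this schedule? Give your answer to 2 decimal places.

26.94

R₀ = Σ l(x) b_x:
  age 12: 0.72 × 17 = 12.2400
  age 13: 0.54 × 7 = 3.7800
  age 14: 0.30 × 10 = 3.0000
  age 15: 0.21 × 14 = 2.9400
  age 16: 0.12 × 9 = 1.0800
  age 17: 0.10 × 19 = 1.9000
  age 18: 0.08 × 25 = 2.0000
R₀ = 12.2400 + 3.7800 + 3.0000 + 2.9400 + 1.0800 + 1.9000 + 2.0000 = 26.9400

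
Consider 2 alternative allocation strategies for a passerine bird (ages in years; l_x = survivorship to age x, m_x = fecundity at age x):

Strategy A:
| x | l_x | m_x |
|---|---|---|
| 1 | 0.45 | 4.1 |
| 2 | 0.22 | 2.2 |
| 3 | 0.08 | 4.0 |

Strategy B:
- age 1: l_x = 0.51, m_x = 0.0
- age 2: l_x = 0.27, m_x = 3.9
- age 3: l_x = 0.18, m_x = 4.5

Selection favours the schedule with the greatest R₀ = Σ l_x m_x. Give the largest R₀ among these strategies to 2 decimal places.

Strategy A: R₀ = 0.45×4.1 + 0.22×2.2 + 0.08×4.0 = 2.6490
Strategy B: R₀ = 0.51×0.0 + 0.27×3.9 + 0.18×4.5 = 1.8630
Highest R₀: strategy A with 2.6490.

2.65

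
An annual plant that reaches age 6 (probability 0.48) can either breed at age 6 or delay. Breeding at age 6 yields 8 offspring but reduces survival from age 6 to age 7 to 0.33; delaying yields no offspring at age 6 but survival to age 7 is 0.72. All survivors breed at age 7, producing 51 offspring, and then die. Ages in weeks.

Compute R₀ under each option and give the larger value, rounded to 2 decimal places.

17.63

breed at age 6: R₀ = 0.48 × (8 + 0.33 × 51) = 0.48 × 24.8300 = 11.9184
delay to age 7: R₀ = 0.48 × (0.72 × 51) = 0.48 × 36.7200 = 17.6256
Higher: delay to age 7 (17.6256).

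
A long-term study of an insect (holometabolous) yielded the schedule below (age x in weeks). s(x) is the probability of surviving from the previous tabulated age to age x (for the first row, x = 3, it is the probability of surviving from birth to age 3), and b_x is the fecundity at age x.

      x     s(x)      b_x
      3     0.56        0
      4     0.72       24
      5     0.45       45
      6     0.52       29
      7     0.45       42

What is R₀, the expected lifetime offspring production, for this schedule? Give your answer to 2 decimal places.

Survivorship from birth: l_x = s_3·s_4·…·s_x.
  l_3 = 0.56000
  l_4 = 0.40320
  l_5 = 0.18144
  l_6 = 0.09435
  l_7 = 0.04246
R₀ = Σ l_x b_x:
  age 3: 0.56000 × 0 = 0.0000
  age 4: 0.40320 × 24 = 9.6768
  age 5: 0.18144 × 45 = 8.1648
  age 6: 0.09435 × 29 = 2.7362
  age 7: 0.04246 × 42 = 1.7833
R₀ = 0.0000 + 9.6768 + 8.1648 + 2.7362 + 1.7833 = 22.3611

22.36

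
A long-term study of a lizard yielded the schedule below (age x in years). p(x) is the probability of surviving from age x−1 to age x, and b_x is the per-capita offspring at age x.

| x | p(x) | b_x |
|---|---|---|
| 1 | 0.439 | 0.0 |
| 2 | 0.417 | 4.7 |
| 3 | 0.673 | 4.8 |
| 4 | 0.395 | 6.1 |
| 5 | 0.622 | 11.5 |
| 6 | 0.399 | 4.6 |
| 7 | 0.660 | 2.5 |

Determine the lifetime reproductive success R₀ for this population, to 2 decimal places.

2.17

Survivorship from birth: l_x = p_1·p_2·…·p_x.
  l_1 = 0.43900
  l_2 = 0.18306
  l_3 = 0.12320
  l_4 = 0.04866
  l_5 = 0.03027
  l_6 = 0.01208
  l_7 = 0.00797
R₀ = Σ l_x b_x:
  age 1: 0.43900 × 0.0 = 0.0000
  age 2: 0.18306 × 4.7 = 0.8604
  age 3: 0.12320 × 4.8 = 0.5914
  age 4: 0.04866 × 6.1 = 0.2968
  age 5: 0.03027 × 11.5 = 0.3481
  age 6: 0.01208 × 4.6 = 0.0556
  age 7: 0.00797 × 2.5 = 0.0199
R₀ = 0.0000 + 0.8604 + 0.5914 + 0.2968 + 0.3481 + 0.0556 + 0.0199 = 2.1722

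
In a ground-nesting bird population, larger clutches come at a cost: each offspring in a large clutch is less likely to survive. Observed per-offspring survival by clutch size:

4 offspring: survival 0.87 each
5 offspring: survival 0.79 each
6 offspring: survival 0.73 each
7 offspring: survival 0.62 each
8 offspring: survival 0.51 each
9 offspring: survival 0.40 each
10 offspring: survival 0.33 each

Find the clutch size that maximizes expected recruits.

Expected recruits = c × s(c):
  c=4: 4 × 0.87 = 3.480
  c=5: 5 × 0.79 = 3.950
  c=6: 6 × 0.73 = 4.380
  c=7: 7 × 0.62 = 4.340
  c=8: 8 × 0.51 = 4.080
  c=9: 9 × 0.40 = 3.600
  c=10: 10 × 0.33 = 3.300
Maximum at c = 6 (4.380 recruits).

6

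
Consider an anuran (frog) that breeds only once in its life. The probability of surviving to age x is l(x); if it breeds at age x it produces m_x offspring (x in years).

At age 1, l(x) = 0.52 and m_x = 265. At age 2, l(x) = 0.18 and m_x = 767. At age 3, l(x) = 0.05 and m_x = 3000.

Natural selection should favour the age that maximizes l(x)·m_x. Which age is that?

3

Expected offspring if breeding at age x = l(x) × m_x:
  age 1: 0.52 × 265 = 137.800
  age 2: 0.18 × 767 = 138.060
  age 3: 0.05 × 3000 = 150.000
Maximum at age 3 (150.000).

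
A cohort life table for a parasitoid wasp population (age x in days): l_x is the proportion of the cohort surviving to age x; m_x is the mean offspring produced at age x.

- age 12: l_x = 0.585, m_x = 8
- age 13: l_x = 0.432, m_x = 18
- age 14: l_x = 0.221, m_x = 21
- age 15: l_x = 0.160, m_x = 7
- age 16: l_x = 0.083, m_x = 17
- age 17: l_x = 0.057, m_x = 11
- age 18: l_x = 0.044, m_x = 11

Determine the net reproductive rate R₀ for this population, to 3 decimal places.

R₀ = Σ l_x m_x:
  age 12: 0.585 × 8 = 4.6800
  age 13: 0.432 × 18 = 7.7760
  age 14: 0.221 × 21 = 4.6410
  age 15: 0.160 × 7 = 1.1200
  age 16: 0.083 × 17 = 1.4110
  age 17: 0.057 × 11 = 0.6270
  age 18: 0.044 × 11 = 0.4840
R₀ = 4.6800 + 7.7760 + 4.6410 + 1.1200 + 1.4110 + 0.6270 + 0.4840 = 20.7390

20.739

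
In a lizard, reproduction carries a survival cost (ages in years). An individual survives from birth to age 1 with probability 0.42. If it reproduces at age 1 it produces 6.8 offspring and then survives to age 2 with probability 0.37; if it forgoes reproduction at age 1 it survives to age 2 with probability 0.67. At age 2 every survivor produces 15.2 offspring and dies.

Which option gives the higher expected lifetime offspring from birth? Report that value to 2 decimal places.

breed at age 1: R₀ = 0.42 × (6.8 + 0.37 × 15.2) = 0.42 × 12.4240 = 5.2181
delay to age 2: R₀ = 0.42 × (0.67 × 15.2) = 0.42 × 10.1840 = 4.2773
Higher: breed at age 1 (5.2181).

5.22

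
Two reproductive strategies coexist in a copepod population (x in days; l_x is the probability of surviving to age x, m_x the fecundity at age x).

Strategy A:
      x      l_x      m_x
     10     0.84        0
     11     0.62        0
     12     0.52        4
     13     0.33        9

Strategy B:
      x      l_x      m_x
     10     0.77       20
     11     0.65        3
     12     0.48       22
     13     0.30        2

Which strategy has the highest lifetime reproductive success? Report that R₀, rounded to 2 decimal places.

28.51

Strategy A: R₀ = 0.84×0 + 0.62×0 + 0.52×4 + 0.33×9 = 5.0500
Strategy B: R₀ = 0.77×20 + 0.65×3 + 0.48×22 + 0.30×2 = 28.5100
Highest R₀: strategy B with 28.5100.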